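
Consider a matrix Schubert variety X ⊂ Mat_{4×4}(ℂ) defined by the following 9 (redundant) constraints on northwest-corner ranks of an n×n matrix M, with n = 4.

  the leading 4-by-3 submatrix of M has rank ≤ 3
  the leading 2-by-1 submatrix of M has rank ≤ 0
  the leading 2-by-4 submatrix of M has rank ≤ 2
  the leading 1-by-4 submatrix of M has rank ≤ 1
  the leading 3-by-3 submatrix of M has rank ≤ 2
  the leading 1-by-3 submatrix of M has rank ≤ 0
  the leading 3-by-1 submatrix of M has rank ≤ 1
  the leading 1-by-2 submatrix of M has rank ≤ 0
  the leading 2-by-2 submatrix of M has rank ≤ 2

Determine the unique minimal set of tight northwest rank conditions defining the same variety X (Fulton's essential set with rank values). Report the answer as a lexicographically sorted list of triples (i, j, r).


Rank table r_w(4×4) implied by the 9 constraints:

  i=1: 0  0  0  1
  i=2: 0  1  1  2
  i=3: 1  2  2  3
  i=4: 1  2  3  4

second differences of R give the permutation w = (4, 2, 1, 3).

2 SE-corners of the 4-cell Rothe diagram give Ess(w):

[(1, 3, 0), (2, 1, 0)]


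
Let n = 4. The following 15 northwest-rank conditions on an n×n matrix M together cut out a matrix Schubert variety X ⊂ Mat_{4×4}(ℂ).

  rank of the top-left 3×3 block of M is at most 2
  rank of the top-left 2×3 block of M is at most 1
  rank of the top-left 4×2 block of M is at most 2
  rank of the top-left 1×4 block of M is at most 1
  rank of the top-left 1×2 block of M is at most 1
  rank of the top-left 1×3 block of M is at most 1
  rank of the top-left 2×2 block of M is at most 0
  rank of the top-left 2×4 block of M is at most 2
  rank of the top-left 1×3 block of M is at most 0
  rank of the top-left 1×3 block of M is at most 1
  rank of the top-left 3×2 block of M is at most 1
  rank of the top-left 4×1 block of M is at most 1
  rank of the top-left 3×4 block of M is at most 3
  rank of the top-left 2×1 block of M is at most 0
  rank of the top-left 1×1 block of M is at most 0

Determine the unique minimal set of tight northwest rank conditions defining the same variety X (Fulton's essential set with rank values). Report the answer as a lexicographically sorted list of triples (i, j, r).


The tightest implied rank at each (i,j), from the 15 conditions:

  R[1]: 0 0 0 1
  R[2]: 0 0 1 2
  R[3]: 1 1 2 3
  R[4]: 1 2 3 4

second differences of R give the permutation w = (4, 3, 1, 2).

Fulton essential set (2 of the 5 Rothe cells):

[(1, 3, 0), (2, 2, 0)]


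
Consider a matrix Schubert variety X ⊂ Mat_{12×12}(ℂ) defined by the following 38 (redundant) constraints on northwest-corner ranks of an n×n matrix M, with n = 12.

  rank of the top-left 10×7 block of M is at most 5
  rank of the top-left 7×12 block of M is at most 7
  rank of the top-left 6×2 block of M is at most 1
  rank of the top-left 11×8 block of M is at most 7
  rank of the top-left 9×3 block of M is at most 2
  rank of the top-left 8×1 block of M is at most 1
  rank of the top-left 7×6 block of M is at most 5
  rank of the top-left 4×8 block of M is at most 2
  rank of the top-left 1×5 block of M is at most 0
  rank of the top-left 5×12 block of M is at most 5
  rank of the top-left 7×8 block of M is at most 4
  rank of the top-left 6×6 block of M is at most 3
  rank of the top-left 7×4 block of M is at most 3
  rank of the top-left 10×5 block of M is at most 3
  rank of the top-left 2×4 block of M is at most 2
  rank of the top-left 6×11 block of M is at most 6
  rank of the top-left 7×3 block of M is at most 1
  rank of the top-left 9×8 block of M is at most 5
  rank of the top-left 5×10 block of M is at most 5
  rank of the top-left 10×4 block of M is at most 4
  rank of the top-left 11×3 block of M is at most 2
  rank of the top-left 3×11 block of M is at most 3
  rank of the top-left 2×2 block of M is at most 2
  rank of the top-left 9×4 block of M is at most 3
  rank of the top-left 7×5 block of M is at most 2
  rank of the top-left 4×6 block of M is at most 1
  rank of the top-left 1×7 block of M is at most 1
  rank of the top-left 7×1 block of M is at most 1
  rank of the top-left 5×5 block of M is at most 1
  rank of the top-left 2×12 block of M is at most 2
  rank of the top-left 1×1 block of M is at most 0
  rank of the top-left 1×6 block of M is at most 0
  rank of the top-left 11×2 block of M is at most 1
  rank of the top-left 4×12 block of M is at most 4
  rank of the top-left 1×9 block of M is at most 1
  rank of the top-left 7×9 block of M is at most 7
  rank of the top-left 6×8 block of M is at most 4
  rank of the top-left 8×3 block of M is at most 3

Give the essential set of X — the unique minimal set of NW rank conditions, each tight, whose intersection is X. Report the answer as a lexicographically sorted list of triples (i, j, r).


Propagating the 38 rank bounds to every northwest block:

  i=1: 0, 0, 0, 0, 0, 0, 1, 1, 1, 1, 1, 1
  i=2: 1, 1, 1, 1, 1, 1, 2, 2, 2, 2, 2, 2
  i=3: 1, 1, 1, 1, 1, 1, 2, 2, 3, 3, 3, 3
  i=4: 1, 1, 1, 1, 1, 1, 2, 2, 3, 4, 4, 4
  i=5: 1, 1, 1, 1, 1, 2, 3, 3, 4, 5, 5, 5
  i=6: 1, 1, 1, 2, 2, 3, 4, 4, 5, 6, 6, 6
  i=7: 1, 1, 1, 2, 2, 3, 4, 4, 5, 6, 7, 7
  i=8: 1, 1, 2, 3, 3, 4, 5, 5, 6, 7, 8, 8
  i=9: 1, 1, 2, 3, 3, 4, 5, 5, 6, 7, 8, 9
  i=10: 1, 1, 2, 3, 3, 4, 5, 6, 7, 8, 9, 10
  i=11: 1, 1, 2, 3, 4, 5, 6, 7, 8, 9, 10, 11
  i=12: 1, 2, 3, 4, 5, 6, 7, 8, 9, 10, 11, 12

giving w = (7, 1, 9, 10, 6, 4, 11, 3, 12, 8, 5, 2) via Δ²R.

|D(w)|=35, |Ess(w)|=10:

[(1, 6, 0), (4, 6, 1), (4, 8, 2), (5, 5, 1), (7, 3, 1), (7, 5, 2), (7, 8, 4), (9, 8, 5), (10, 5, 3), (11, 2, 1)]


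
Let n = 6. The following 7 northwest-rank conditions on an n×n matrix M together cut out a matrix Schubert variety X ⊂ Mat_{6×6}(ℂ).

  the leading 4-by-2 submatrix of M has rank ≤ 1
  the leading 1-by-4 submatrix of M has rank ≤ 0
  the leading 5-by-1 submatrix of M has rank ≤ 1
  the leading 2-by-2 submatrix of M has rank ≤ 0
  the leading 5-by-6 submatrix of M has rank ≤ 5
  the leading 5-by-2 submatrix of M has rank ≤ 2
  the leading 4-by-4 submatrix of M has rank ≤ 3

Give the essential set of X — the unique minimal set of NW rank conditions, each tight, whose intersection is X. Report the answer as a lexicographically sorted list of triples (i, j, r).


Computing R[i][j] = min implied NW-rank bound (n=6, 7 conditions):

  i=1: 0 | 0 | 0 | 0 | 1 | 1
  i=2: 0 | 0 | 1 | 1 | 2 | 2
  i=3: 1 | 1 | 2 | 2 | 3 | 3
  i=4: 1 | 1 | 2 | 3 | 4 | 4
  i=5: 1 | 2 | 3 | 4 | 5 | 5
  i=6: 1 | 2 | 3 | 4 | 5 | 6

the unique w with this rank table is (5, 3, 1, 4, 2, 6).

3 SE-corners of the 7-cell Rothe diagram give Ess(w):

[(1, 4, 0), (2, 2, 0), (4, 2, 1)]


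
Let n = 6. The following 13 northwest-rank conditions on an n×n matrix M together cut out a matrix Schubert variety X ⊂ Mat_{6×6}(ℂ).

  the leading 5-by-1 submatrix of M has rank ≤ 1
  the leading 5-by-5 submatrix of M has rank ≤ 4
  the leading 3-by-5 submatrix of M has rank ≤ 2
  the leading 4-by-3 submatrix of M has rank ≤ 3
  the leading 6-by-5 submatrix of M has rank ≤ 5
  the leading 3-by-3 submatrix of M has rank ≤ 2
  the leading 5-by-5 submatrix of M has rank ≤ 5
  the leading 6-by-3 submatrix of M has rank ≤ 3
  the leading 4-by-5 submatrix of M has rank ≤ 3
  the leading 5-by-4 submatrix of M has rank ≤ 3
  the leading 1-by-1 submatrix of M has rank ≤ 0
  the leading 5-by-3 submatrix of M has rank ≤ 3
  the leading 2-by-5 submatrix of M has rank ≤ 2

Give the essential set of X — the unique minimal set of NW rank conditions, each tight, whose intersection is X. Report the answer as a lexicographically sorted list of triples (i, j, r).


The tightest implied rank at each (i,j), from the 13 conditions:

  i=1: 0, 1, 1, 1, 1, 1
  i=2: 1, 2, 2, 2, 2, 2
  i=3: 1, 2, 2, 2, 2, 3
  i=4: 1, 2, 3, 3, 3, 4
  i=5: 1, 2, 3, 3, 4, 5
  i=6: 1, 2, 3, 4, 5, 6

reading off 1-entries of Δ²R: w = (2, 1, 6, 3, 5, 4).

3 SE-corners of the 5-cell Rothe diagram give Ess(w):

[(1, 1, 0), (3, 5, 2), (5, 4, 3)]


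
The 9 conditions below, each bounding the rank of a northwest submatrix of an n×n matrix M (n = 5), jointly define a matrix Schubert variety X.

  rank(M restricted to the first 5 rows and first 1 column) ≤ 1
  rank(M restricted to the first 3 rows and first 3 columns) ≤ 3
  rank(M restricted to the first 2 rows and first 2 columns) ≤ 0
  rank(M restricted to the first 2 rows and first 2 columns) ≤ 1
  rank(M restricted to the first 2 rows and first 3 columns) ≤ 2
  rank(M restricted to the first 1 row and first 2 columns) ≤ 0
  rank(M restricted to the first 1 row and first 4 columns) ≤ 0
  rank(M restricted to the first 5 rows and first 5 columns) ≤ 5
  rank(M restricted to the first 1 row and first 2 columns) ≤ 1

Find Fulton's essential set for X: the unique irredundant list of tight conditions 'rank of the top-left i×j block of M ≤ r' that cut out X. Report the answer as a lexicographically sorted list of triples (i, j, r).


Propagating the 9 rank bounds to every northwest block:

  i=1: 0 | 0 | 0 | 0 | 1
  i=2: 0 | 0 | 1 | 1 | 2
  i=3: 1 | 1 | 2 | 2 | 3
  i=4: 1 | 2 | 3 | 3 | 4
  i=5: 1 | 2 | 3 | 4 | 5

reading off 1-entries of Δ²R: w = (5, 3, 1, 2, 4).

ℓ(w)=6; the 2 essential cells (i,j,r):

[(1, 4, 0), (2, 2, 0)]


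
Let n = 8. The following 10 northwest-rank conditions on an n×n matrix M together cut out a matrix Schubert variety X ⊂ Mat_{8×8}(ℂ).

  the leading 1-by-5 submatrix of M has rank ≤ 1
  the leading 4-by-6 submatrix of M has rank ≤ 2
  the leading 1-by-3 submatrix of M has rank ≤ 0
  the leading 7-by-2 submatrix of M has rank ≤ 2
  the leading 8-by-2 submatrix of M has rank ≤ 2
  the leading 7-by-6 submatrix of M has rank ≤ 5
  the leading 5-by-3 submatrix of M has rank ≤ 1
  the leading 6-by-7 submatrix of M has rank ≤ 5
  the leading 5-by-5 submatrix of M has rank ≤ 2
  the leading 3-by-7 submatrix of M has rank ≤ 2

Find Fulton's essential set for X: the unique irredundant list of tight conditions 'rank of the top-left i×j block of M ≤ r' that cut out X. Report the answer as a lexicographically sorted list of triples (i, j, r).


Computing R[i][j] = min implied NW-rank bound (n=8, 10 conditions):

  row 1: 0 | 0 | 0 | 1 | 1 | 1 | 1 | 1
  row 2: 1 | 1 | 1 | 2 | 2 | 2 | 2 | 2
  row 3: 1 | 1 | 1 | 2 | 2 | 2 | 2 | 3
  row 4: 1 | 1 | 1 | 2 | 2 | 2 | 3 | 4
  row 5: 1 | 1 | 1 | 2 | 2 | 3 | 4 | 5
  row 6: 1 | 2 | 2 | 3 | 3 | 4 | 5 | 6
  row 7: 1 | 2 | 3 | 4 | 4 | 5 | 6 | 7
  row 8: 1 | 2 | 3 | 4 | 5 | 6 | 7 | 8

hence w(1..8) = (4, 1, 8, 7, 6, 2, 3, 5).

|D(w)|=15, |Ess(w)|=5:

[(1, 3, 0), (3, 7, 2), (4, 6, 2), (5, 3, 1), (5, 5, 2)]


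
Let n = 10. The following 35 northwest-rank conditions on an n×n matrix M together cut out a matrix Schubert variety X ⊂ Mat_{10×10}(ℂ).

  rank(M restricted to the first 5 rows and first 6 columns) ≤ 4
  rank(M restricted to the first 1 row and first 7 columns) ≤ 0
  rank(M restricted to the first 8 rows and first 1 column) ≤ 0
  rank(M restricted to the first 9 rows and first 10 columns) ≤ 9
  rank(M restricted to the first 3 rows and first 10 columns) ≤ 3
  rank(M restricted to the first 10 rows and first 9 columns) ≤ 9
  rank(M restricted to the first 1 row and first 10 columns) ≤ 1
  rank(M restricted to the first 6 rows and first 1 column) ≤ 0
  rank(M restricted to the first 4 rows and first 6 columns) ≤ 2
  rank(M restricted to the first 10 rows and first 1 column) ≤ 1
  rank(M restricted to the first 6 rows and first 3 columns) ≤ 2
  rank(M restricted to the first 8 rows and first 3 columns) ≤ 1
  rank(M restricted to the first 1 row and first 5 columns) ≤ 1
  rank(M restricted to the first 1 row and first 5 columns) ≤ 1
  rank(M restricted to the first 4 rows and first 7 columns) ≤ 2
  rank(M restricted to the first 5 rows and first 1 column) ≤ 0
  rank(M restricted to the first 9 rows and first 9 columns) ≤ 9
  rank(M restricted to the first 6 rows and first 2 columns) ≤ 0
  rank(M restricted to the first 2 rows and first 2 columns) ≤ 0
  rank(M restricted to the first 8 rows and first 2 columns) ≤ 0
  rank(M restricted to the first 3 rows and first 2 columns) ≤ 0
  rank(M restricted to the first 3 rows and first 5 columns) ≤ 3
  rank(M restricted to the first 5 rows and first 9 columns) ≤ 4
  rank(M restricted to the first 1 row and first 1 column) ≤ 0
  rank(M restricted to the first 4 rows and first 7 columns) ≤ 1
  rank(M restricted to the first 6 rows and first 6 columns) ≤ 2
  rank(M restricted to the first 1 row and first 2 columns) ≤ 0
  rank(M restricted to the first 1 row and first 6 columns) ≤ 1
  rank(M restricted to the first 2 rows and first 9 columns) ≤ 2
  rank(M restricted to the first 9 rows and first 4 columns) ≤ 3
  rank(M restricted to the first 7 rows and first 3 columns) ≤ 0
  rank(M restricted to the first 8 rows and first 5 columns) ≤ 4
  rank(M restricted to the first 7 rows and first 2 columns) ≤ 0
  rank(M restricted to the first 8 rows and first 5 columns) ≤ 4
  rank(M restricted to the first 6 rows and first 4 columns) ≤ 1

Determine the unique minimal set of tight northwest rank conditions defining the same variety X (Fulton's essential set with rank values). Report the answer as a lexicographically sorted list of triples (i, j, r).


Propagating the 35 rank bounds to every northwest block:

  0 0 0 0 0 0 0 1 1 1
  0 0 0 1 1 1 1 2 2 2
  0 0 0 1 1 1 1 2 3 3
  0 0 0 1 1 1 1 2 3 4
  0 0 0 1 2 2 2 3 4 5
  0 0 0 1 2 2 3 4 5 6
  0 0 0 1 2 3 4 5 6 7
  0 0 1 2 3 4 5 6 7 8
  1 1 2 3 4 5 6 7 8 9
  1 2 3 4 5 6 7 8 9 10

second differences of R give the permutation w = (8, 4, 9, 10, 5, 7, 6, 3, 1, 2).

ℓ(w)=34; the 5 essential cells (i,j,r):

[(1, 7, 0), (4, 7, 1), (6, 6, 2), (7, 3, 0), (8, 2, 0)]


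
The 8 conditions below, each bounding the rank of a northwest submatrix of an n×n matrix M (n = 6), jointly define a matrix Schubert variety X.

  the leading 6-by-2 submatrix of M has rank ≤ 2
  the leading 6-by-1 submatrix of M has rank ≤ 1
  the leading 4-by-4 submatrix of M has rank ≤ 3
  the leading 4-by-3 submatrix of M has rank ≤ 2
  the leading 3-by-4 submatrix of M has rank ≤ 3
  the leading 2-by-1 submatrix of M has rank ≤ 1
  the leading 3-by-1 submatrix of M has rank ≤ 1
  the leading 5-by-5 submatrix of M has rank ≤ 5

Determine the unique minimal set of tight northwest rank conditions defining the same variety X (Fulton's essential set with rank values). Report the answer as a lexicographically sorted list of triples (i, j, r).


The tightest implied rank at each (i,j), from the 8 conditions:

  row 1: 1 1 1 1 1 1
  row 2: 1 2 2 2 2 2
  row 3: 1 2 2 3 3 3
  row 4: 1 2 2 3 4 4
  row 5: 1 2 3 4 5 5
  row 6: 1 2 3 4 5 6

reading off 1-entries of Δ²R: w = (1, 2, 4, 5, 3, 6).

Fulton essential set (1 of the 2 Rothe cells):

[(4, 3, 2)]


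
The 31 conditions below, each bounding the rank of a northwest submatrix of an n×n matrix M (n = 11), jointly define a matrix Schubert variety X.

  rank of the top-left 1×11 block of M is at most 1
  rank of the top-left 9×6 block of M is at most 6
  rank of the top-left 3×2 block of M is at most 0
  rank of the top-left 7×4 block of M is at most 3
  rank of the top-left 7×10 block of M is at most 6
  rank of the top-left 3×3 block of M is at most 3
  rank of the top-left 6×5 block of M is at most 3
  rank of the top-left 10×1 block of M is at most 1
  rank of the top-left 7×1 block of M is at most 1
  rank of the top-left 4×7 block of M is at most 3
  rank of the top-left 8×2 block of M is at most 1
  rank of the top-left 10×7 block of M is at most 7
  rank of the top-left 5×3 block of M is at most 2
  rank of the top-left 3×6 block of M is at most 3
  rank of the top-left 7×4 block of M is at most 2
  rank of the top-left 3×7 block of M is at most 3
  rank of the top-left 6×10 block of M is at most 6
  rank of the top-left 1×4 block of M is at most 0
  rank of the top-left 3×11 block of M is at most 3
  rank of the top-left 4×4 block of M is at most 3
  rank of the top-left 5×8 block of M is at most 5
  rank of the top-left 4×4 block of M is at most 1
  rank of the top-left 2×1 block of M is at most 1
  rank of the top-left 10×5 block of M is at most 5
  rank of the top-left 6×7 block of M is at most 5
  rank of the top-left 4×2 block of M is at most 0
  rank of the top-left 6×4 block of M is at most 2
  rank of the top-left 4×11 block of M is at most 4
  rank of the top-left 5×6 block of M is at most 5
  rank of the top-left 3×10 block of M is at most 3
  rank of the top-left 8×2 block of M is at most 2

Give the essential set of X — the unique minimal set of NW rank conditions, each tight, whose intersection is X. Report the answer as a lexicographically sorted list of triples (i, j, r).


Propagating the 31 rank bounds to every northwest block:

  0 | 0 | 0 | 0 | 1 | 1 | 1 | 1 | 1 | 1 | 1
  0 | 0 | 1 | 1 | 2 | 2 | 2 | 2 | 2 | 2 | 2
  0 | 0 | 1 | 1 | 2 | 3 | 3 | 3 | 3 | 3 | 3
  0 | 0 | 1 | 1 | 2 | 3 | 3 | 4 | 4 | 4 | 4
  1 | 1 | 2 | 2 | 3 | 4 | 4 | 5 | 5 | 5 | 5
  1 | 1 | 2 | 2 | 3 | 4 | 5 | 6 | 6 | 6 | 6
  1 | 1 | 2 | 2 | 3 | 4 | 5 | 6 | 6 | 6 | 7
  1 | 1 | 2 | 3 | 4 | 5 | 6 | 7 | 7 | 7 | 8
  1 | 2 | 3 | 4 | 5 | 6 | 7 | 8 | 8 | 8 | 9
  1 | 2 | 3 | 4 | 5 | 6 | 7 | 8 | 9 | 9 | 10
  1 | 2 | 3 | 4 | 5 | 6 | 7 | 8 | 9 | 10 | 11

reading off 1-entries of Δ²R: w = (5, 3, 6, 8, 1, 7, 11, 4, 2, 9, 10).

|D(w)|=20, |Ess(w)|=7:

[(1, 4, 0), (4, 2, 0), (4, 4, 1), (4, 7, 3), (7, 4, 2), (7, 10, 6), (8, 2, 1)]


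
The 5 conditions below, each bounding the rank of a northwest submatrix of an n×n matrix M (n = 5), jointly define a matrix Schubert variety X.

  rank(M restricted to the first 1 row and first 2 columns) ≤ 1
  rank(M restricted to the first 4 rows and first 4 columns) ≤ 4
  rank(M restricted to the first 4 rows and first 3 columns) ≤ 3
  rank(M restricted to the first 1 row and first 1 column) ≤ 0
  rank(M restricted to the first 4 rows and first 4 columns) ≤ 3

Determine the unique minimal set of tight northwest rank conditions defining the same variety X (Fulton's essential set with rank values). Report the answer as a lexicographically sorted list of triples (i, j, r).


The tightest implied rank at each (i,j), from the 5 conditions:

  i=1: 0, 1, 1, 1, 1
  i=2: 1, 2, 2, 2, 2
  i=3: 1, 2, 3, 3, 3
  i=4: 1, 2, 3, 3, 4
  i=5: 1, 2, 3, 4, 5

reading off 1-entries of Δ²R: w = (2, 1, 3, 5, 4).

Rothe diagram D(w) (2 cells), 2 SE-corners (essential conditions):

[(1, 1, 0), (4, 4, 3)]


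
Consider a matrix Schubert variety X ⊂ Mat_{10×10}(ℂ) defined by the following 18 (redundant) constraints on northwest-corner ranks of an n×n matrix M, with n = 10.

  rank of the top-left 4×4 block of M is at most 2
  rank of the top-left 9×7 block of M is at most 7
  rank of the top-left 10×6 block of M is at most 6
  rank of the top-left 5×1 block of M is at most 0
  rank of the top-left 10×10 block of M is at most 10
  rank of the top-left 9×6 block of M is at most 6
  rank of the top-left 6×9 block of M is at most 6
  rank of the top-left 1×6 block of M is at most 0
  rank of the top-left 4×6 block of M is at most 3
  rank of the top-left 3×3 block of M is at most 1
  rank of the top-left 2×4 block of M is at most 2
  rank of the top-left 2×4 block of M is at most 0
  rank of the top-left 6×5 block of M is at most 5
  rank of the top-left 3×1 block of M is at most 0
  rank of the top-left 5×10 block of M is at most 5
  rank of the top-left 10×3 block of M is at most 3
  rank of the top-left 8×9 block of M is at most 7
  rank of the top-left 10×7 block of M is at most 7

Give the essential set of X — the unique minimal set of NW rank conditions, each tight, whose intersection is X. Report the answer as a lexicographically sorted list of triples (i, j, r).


Reconstructing r_w from the 18 given conditions:

  R[1]: 0, 0, 0, 0, 0, 0, 1, 1, 1, 1
  R[2]: 0, 0, 0, 0, 1, 1, 2, 2, 2, 2
  R[3]: 0, 1, 1, 1, 2, 2, 3, 3, 3, 3
  R[4]: 0, 1, 2, 2, 3, 3, 4, 4, 4, 4
  R[5]: 0, 1, 2, 3, 4, 4, 5, 5, 5, 5
  R[6]: 1, 2, 3, 4, 5, 5, 6, 6, 6, 6
  R[7]: 1, 2, 3, 4, 5, 6, 7, 7, 7, 7
  R[8]: 1, 2, 3, 4, 5, 6, 7, 7, 7, 8
  R[9]: 1, 2, 3, 4, 5, 6, 7, 8, 8, 9
  R[10]: 1, 2, 3, 4, 5, 6, 7, 8, 9, 10

second differences of R give the permutation w = (7, 5, 2, 3, 4, 1, 6, 10, 8, 9).

|D(w)|=15, |Ess(w)|=4:

[(1, 6, 0), (2, 4, 0), (5, 1, 0), (8, 9, 7)]


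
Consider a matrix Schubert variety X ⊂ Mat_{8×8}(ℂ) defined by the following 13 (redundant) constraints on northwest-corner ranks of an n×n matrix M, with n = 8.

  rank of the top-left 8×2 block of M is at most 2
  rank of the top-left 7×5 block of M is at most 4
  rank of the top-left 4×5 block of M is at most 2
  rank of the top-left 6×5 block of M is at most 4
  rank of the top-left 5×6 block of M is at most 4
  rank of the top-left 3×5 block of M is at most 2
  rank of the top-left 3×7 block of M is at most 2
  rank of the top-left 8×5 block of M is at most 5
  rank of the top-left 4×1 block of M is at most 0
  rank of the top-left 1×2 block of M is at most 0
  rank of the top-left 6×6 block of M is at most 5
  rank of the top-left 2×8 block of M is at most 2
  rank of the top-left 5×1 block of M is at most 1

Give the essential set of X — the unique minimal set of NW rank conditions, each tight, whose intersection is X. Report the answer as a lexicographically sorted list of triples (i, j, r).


Rank table r_w(8×8) implied by the 13 constraints:

  i=1: 0 0 1 1 1 1 1 1
  i=2: 0 1 2 2 2 2 2 2
  i=3: 0 1 2 2 2 2 2 3
  i=4: 0 1 2 2 2 3 3 4
  i=5: 1 2 3 3 3 4 4 5
  i=6: 1 2 3 4 4 5 5 6
  i=7: 1 2 3 4 4 5 6 7
  i=8: 1 2 3 4 5 6 7 8

giving w = (3, 2, 8, 6, 1, 4, 7, 5) via Δ²R.

Fulton essential set (5 of the 12 Rothe cells):

[(1, 2, 0), (3, 7, 2), (4, 1, 0), (4, 5, 2), (7, 5, 4)]


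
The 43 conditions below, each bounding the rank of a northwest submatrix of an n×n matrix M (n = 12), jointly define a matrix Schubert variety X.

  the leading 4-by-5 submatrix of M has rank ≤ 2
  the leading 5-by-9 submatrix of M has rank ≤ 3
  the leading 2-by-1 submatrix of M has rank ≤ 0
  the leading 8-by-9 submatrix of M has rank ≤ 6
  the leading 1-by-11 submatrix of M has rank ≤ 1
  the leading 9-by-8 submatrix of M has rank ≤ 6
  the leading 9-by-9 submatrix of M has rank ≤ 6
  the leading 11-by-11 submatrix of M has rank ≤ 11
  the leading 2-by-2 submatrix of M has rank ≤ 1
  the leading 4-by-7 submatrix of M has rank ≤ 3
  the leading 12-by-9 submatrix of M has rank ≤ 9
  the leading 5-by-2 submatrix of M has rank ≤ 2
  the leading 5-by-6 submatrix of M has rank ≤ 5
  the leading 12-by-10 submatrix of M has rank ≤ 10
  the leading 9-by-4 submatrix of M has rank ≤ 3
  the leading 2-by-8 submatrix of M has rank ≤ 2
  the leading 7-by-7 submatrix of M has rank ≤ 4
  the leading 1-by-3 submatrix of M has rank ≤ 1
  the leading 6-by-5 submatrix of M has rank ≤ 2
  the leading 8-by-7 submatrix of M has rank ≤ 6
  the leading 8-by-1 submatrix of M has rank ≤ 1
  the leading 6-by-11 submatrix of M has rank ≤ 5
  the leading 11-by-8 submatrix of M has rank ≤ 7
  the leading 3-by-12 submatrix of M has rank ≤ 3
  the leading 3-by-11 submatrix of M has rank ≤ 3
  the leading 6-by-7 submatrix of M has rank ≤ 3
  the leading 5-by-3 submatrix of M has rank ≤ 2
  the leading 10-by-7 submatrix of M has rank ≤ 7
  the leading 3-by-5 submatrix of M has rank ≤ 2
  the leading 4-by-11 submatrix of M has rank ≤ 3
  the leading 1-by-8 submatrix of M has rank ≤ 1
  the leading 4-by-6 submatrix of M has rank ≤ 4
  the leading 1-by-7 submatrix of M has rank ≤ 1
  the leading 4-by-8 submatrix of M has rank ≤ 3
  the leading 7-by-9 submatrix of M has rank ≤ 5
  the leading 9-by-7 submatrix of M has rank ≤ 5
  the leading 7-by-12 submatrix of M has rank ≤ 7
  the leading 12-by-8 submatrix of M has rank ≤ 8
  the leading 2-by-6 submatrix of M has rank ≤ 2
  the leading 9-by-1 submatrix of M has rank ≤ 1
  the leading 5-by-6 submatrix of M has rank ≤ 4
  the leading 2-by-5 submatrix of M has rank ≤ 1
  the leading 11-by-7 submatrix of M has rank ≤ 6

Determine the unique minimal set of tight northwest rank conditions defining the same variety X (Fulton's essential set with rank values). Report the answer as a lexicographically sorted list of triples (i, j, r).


Reconstructing r_w from the 43 given conditions:

  R[1]: 0, 1, 1, 1, 1, 1, 1, 1, 1, 1, 1, 1
  R[2]: 0, 1, 1, 1, 1, 2, 2, 2, 2, 2, 2, 2
  R[3]: 1, 2, 2, 2, 2, 3, 3, 3, 3, 3, 3, 3
  R[4]: 1, 2, 2, 2, 2, 3, 3, 3, 3, 3, 3, 4
  R[5]: 1, 2, 2, 2, 2, 3, 3, 3, 3, 4, 4, 5
  R[6]: 1, 2, 2, 2, 2, 3, 3, 4, 4, 5, 5, 6
  R[7]: 1, 2, 3, 3, 3, 4, 4, 5, 5, 6, 6, 7
  R[8]: 1, 2, 3, 3, 4, 5, 5, 6, 6, 7, 7, 8
  R[9]: 1, 2, 3, 3, 4, 5, 5, 6, 6, 7, 8, 9
  R[10]: 1, 2, 3, 4, 5, 6, 6, 7, 7, 8, 9, 10
  R[11]: 1, 2, 3, 4, 5, 6, 6, 7, 8, 9, 10, 11
  R[12]: 1, 2, 3, 4, 5, 6, 7, 8, 9, 10, 11, 12

so w = (2, 6, 1, 12, 10, 8, 3, 5, 11, 4, 9, 7).

Rothe diagram D(w) (28 cells), 10 SE-corners (essential conditions):

[(2, 1, 0), (2, 5, 1), (4, 11, 3), (5, 9, 3), (6, 5, 2), (6, 7, 3), (9, 4, 3), (9, 7, 5), (9, 9, 6), (11, 7, 6)]


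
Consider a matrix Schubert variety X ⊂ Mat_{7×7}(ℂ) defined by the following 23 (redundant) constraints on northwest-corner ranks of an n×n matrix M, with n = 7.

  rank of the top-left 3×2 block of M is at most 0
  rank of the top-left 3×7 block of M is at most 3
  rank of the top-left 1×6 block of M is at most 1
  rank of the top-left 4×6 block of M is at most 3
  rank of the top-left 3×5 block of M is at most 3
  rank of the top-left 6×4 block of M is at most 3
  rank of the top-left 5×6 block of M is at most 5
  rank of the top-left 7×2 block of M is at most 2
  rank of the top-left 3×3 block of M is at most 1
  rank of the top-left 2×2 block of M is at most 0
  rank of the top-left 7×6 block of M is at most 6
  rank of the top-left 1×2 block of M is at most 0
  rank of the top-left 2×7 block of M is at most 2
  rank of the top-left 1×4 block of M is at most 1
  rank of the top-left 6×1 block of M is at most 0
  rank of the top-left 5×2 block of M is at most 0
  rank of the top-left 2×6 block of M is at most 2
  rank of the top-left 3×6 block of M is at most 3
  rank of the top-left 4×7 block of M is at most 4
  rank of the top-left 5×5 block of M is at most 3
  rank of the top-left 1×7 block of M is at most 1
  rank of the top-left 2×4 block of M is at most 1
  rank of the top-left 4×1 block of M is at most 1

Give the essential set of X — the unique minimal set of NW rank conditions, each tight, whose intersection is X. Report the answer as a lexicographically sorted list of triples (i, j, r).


Reconstructing r_w from the 23 given conditions:

  i=1: 0 | 0 | 1 | 1 | 1 | 1 | 1
  i=2: 0 | 0 | 1 | 1 | 2 | 2 | 2
  i=3: 0 | 0 | 1 | 2 | 3 | 3 | 3
  i=4: 0 | 0 | 1 | 2 | 3 | 3 | 4
  i=5: 0 | 0 | 1 | 2 | 3 | 4 | 5
  i=6: 0 | 1 | 2 | 3 | 4 | 5 | 6
  i=7: 1 | 2 | 3 | 4 | 5 | 6 | 7

hence w(1..7) = (3, 5, 4, 7, 6, 2, 1).

ℓ(w)=13; the 4 essential cells (i,j,r):

[(2, 4, 1), (4, 6, 3), (5, 2, 0), (6, 1, 0)]


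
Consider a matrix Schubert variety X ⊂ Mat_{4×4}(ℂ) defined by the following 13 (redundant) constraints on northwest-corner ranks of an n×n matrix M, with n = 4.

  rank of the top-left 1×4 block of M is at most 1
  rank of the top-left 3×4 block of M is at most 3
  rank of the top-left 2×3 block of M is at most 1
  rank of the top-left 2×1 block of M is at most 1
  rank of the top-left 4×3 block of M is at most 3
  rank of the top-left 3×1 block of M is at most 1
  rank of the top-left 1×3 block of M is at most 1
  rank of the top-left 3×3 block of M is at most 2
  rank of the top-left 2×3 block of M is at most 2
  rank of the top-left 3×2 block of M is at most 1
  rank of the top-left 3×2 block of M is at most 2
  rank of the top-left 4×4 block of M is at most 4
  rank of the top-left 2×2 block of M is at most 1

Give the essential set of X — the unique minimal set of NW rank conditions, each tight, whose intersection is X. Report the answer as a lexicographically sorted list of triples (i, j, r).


The tightest implied rank at each (i,j), from the 13 conditions:

  1 1 1 1
  1 1 1 2
  1 1 2 3
  1 2 3 4

reading off 1-entries of Δ²R: w = (1, 4, 3, 2).

Rothe diagram D(w) (3 cells), 2 SE-corners (essential conditions):

[(2, 3, 1), (3, 2, 1)]


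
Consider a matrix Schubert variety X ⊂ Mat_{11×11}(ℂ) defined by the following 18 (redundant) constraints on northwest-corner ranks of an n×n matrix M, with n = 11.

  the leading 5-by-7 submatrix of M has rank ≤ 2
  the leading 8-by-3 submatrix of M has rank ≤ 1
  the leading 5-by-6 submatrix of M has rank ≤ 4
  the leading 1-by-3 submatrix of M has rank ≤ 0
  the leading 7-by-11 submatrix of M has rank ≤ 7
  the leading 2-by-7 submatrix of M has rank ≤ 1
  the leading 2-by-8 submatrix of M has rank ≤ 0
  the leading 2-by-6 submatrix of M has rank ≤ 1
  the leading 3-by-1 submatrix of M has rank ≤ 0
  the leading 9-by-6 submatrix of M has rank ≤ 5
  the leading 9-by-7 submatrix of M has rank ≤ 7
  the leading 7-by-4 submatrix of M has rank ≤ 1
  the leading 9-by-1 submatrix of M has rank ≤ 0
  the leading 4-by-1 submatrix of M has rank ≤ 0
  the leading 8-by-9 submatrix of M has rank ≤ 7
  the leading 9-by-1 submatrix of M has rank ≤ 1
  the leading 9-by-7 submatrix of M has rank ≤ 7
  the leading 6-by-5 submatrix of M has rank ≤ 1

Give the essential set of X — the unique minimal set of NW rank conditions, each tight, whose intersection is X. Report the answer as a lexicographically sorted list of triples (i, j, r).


Recovering R(i,j) via the rank-extension bound from the 18 conditions:

  R[1]: 0 | 0 | 0 | 0 | 0 | 0 | 0 | 0 | 1 | 1 | 1
  R[2]: 0 | 0 | 0 | 0 | 0 | 0 | 0 | 0 | 1 | 2 | 2
  R[3]: 0 | 1 | 1 | 1 | 1 | 1 | 1 | 1 | 2 | 3 | 3
  R[4]: 0 | 1 | 1 | 1 | 1 | 2 | 2 | 2 | 3 | 4 | 4
  R[5]: 0 | 1 | 1 | 1 | 1 | 2 | 2 | 3 | 4 | 5 | 5
  R[6]: 0 | 1 | 1 | 1 | 1 | 2 | 3 | 4 | 5 | 6 | 6
  R[7]: 0 | 1 | 1 | 1 | 2 | 3 | 4 | 5 | 6 | 7 | 7
  R[8]: 0 | 1 | 1 | 2 | 3 | 4 | 5 | 6 | 7 | 8 | 8
  R[9]: 0 | 1 | 2 | 3 | 4 | 5 | 6 | 7 | 8 | 9 | 9
  R[10]: 1 | 2 | 3 | 4 | 5 | 6 | 7 | 8 | 9 | 10 | 10
  R[11]: 1 | 2 | 3 | 4 | 5 | 6 | 7 | 8 | 9 | 10 | 11

giving w = (9, 10, 2, 6, 8, 7, 5, 4, 3, 1, 11) via Δ²R.

ℓ(w)=36; the 6 essential cells (i,j,r):

[(2, 8, 0), (5, 7, 2), (6, 5, 1), (7, 4, 1), (8, 3, 1), (9, 1, 0)]


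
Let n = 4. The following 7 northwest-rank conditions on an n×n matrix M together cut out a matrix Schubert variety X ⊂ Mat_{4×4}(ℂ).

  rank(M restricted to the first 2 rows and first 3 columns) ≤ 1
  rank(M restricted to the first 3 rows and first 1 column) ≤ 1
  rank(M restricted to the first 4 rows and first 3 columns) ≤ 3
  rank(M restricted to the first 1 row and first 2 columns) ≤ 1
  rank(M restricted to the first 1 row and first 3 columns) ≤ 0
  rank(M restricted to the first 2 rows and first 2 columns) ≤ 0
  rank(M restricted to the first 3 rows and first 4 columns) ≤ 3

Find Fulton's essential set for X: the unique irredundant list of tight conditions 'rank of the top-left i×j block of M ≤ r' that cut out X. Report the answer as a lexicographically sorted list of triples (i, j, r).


Propagating the 7 rank bounds to every northwest block:

  R[1]: 0 0 0 1
  R[2]: 0 0 1 2
  R[3]: 1 1 2 3
  R[4]: 1 2 3 4

giving w = (4, 3, 1, 2) via Δ²R.

Rothe diagram D(w) (5 cells), 2 SE-corners (essential conditions):

[(1, 3, 0), (2, 2, 0)]


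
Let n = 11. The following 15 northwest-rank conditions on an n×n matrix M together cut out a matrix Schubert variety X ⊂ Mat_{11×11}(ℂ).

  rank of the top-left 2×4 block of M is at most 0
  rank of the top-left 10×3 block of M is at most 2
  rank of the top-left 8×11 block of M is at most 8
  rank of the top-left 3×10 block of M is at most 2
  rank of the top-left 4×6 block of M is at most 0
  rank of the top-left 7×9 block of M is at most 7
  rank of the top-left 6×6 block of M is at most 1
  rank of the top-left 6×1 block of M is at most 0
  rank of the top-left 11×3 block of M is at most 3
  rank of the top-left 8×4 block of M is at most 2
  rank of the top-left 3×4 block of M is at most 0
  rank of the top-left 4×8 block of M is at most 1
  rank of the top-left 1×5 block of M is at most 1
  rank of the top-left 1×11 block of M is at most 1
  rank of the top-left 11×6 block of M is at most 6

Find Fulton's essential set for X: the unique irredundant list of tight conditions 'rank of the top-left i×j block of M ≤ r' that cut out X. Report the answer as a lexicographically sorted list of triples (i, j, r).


Propagating the 15 rank bounds to every northwest block:

  i=1: 0 0 0 0 0 0 1 1 1 1 1
  i=2: 0 0 0 0 0 0 1 1 2 2 2
  i=3: 0 0 0 0 0 0 1 1 2 2 3
  i=4: 0 0 0 0 0 0 1 1 2 3 4
  i=5: 0 1 1 1 1 1 2 2 3 4 5
  i=6: 0 1 1 1 1 1 2 3 4 5 6
  i=7: 1 2 2 2 2 2 3 4 5 6 7
  i=8: 1 2 2 2 3 3 4 5 6 7 8
  i=9: 1 2 2 3 4 4 5 6 7 8 9
  i=10: 1 2 2 3 4 5 6 7 8 9 10
  i=11: 1 2 3 4 5 6 7 8 9 10 11

giving w = (7, 9, 11, 10, 2, 8, 1, 5, 4, 6, 3) via Δ²R.

D(w) has 38 cells with 7 SE-corners; essential set:

[(3, 10, 2), (4, 6, 0), (4, 8, 1), (6, 1, 0), (6, 6, 1), (8, 4, 2), (10, 3, 2)]


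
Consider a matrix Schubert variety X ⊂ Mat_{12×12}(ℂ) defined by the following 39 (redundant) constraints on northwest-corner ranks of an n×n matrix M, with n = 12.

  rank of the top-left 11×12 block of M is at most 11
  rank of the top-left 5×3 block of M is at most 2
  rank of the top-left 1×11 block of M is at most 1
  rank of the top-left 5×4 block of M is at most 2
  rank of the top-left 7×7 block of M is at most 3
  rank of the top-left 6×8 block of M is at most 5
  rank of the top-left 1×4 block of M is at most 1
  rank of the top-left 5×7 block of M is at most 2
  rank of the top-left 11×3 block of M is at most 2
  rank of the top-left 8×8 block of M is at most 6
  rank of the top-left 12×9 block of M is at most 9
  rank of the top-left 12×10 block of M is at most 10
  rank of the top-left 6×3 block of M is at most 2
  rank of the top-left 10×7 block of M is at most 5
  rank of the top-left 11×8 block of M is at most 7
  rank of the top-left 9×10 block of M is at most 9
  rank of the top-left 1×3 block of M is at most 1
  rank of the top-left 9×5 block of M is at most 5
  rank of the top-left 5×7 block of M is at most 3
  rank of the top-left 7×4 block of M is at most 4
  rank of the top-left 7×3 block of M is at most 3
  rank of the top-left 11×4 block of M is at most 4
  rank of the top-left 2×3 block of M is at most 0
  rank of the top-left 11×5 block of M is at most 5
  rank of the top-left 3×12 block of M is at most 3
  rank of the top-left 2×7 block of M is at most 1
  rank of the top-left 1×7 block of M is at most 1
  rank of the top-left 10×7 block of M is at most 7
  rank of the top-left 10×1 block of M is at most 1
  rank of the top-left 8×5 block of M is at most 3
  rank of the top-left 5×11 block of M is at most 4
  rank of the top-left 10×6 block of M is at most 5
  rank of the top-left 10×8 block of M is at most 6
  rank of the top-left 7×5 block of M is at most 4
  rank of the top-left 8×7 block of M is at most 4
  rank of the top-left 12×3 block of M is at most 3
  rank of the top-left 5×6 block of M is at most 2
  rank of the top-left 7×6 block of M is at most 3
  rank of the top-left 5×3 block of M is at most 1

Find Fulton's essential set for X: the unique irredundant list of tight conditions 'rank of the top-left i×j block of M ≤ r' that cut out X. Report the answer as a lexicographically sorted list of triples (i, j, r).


Propagating the 39 rank bounds to every northwest block:

  row 1: 0  0  0  1  1  1  1  1  1  1  1  1
  row 2: 0  0  0  1  1  1  1  2  2  2  2  2
  row 3: 1  1  1  2  2  2  2  3  3  3  3  3
  row 4: 1  1  1  2  2  2  2  3  4  4  4  4
  row 5: 1  1  1  2  2  2  2  3  4  4  4  5
  row 6: 1  2  2  3  3  3  3  4  5  5  5  6
  row 7: 1  2  2  3  3  3  3  4  5  6  6  7
  row 8: 1  2  2  3  3  4  4  5  6  7  7  8
  row 9: 1  2  2  3  4  5  5  6  7  8  8  9
  row 10: 1  2  2  3  4  5  5  6  7  8  9  10
  row 11: 1  2  2  3  4  5  6  7  8  9  10  11
  row 12: 1  2  3  4  5  6  7  8  9  10  11  12

second differences of R give the permutation w = (4, 8, 1, 9, 12, 2, 10, 6, 5, 11, 7, 3).

ℓ(w)=31; the 9 essential cells (i,j,r):

[(2, 3, 0), (2, 7, 1), (5, 3, 1), (5, 7, 2), (5, 11, 4), (7, 7, 3), (8, 5, 3), (10, 7, 5), (11, 3, 2)]


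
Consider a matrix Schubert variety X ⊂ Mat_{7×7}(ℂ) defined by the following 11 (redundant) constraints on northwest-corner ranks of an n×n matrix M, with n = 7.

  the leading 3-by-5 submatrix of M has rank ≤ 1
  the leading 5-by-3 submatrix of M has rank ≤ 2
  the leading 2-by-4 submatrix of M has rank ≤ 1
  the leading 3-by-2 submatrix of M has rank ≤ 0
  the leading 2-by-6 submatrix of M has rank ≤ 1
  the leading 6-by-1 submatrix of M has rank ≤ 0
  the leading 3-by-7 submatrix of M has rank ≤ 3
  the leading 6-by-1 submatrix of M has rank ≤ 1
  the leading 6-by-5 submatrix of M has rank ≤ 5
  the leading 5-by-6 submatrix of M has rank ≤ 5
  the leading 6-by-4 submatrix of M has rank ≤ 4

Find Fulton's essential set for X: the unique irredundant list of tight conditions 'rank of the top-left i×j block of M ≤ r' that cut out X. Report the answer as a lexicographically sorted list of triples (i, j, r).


Propagating the 11 rank bounds to every northwest block:

  i=1: 0, 0, 1, 1, 1, 1, 1
  i=2: 0, 0, 1, 1, 1, 1, 2
  i=3: 0, 0, 1, 1, 1, 2, 3
  i=4: 0, 1, 2, 2, 2, 3, 4
  i=5: 0, 1, 2, 3, 3, 4, 5
  i=6: 0, 1, 2, 3, 4, 5, 6
  i=7: 1, 2, 3, 4, 5, 6, 7

the unique w with this rank table is (3, 7, 6, 2, 4, 5, 1).

ℓ(w)=14; the 4 essential cells (i,j,r):

[(2, 6, 1), (3, 2, 0), (3, 5, 1), (6, 1, 0)]


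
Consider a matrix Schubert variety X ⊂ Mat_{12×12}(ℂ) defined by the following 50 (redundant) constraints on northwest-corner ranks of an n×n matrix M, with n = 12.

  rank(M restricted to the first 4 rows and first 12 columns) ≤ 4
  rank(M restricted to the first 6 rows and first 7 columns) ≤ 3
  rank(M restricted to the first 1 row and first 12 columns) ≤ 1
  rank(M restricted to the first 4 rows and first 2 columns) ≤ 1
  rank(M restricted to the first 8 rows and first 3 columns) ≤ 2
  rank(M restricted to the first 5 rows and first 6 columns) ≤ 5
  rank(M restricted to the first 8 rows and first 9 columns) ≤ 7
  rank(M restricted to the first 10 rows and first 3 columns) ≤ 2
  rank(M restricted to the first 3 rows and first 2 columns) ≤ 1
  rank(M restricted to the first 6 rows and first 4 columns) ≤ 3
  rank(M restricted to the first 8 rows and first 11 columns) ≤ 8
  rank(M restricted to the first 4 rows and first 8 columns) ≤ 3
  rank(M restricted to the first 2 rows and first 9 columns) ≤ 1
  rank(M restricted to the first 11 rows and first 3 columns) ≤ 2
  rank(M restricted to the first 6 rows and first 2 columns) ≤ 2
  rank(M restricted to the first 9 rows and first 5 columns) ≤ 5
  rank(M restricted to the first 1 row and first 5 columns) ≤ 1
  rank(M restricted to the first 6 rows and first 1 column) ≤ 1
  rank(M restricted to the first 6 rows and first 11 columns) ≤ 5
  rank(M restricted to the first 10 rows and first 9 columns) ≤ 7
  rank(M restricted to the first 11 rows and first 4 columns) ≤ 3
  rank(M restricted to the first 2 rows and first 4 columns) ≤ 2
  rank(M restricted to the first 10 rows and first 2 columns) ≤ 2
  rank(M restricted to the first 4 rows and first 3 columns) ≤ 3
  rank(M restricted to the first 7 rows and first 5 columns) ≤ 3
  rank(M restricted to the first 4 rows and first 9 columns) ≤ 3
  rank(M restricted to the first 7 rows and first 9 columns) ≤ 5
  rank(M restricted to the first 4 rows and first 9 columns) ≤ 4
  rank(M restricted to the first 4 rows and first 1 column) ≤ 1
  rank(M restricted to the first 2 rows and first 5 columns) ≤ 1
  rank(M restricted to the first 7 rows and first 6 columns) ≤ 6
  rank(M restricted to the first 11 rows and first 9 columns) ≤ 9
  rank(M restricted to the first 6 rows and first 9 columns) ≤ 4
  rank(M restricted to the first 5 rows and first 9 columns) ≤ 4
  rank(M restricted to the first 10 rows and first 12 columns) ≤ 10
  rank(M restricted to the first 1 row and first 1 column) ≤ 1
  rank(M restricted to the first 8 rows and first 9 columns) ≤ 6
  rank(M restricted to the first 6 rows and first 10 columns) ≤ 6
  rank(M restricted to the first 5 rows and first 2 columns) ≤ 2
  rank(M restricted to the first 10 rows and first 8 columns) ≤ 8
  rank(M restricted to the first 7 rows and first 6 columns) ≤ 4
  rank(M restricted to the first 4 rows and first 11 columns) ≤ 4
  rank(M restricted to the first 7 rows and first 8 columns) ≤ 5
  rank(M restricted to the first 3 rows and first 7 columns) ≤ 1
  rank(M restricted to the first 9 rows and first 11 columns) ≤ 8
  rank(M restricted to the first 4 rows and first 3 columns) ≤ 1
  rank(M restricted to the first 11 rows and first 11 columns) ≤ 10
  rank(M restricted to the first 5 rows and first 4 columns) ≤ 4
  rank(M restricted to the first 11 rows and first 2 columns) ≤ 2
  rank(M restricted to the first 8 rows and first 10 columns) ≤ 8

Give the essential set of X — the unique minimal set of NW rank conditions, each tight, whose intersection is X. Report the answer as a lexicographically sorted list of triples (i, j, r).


Reconstructing r_w from the 50 given conditions:

  i=1: 1  1  1  1  1  1  1  1  1  1  1  1
  i=2: 1  1  1  1  1  1  1  1  1  2  2  2
  i=3: 1  1  1  1  1  1  1  2  2  3  3  3
  i=4: 1  1  1  2  2  2  2  3  3  4  4  4
  i=5: 1  2  2  3  3  3  3  4  4  5  5  5
  i=6: 1  2  2  3  3  3  3  4  4  5  5  6
  i=7: 1  2  2  3  3  4  4  5  5  6  6  7
  i=8: 1  2  2  3  4  5  5  6  6  7  7  8
  i=9: 1  2  2  3  4  5  6  7  7  8  8  9
  i=10: 1  2  2  3  4  5  6  7  7  8  9  10
  i=11: 1  2  2  3  4  5  6  7  8  9  10  11
  i=12: 1  2  3  4  5  6  7  8  9  10  11  12

reading off 1-entries of Δ²R: w = (1, 10, 8, 4, 2, 12, 6, 5, 7, 11, 9, 3).

ℓ(w)=29; the 9 essential cells (i,j,r):

[(2, 9, 1), (3, 7, 1), (4, 3, 1), (6, 7, 3), (6, 9, 4), (6, 11, 5), (7, 5, 3), (10, 9, 7), (11, 3, 2)]
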